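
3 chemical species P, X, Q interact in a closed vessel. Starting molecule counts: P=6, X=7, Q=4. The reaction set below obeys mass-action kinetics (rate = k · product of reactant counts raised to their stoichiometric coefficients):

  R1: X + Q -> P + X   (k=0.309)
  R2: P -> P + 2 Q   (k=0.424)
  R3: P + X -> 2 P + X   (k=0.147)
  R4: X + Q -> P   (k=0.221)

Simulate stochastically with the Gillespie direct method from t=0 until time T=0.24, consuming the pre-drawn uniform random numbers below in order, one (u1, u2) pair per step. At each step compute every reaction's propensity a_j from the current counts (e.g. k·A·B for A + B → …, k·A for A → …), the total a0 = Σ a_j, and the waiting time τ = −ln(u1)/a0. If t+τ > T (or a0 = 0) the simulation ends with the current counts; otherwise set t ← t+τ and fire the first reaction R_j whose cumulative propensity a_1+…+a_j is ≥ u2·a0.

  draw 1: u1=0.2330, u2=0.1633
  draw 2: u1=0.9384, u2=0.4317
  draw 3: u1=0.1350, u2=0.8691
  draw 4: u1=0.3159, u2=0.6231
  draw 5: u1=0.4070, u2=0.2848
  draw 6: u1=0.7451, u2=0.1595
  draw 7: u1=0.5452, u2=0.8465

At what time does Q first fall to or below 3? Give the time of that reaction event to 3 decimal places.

Threshold first reached at t = 0.062

t=0.000: P=6 X=7 Q=4
Draw 1: a1=8.652, a2=2.544, a3=6.174, a4=6.188, a0=23.558; τ=−ln(0.2330)/23.558=0.062 → t=0.062; u2·a0=0.1633·23.558=3.847 ≤ a1=8.652 → R1 fires; P=7 X=7 Q=3
Draw 2: a1=6.489, a2=2.968, a3=7.203, a4=4.641, a0=21.301; τ=−ln(0.9384)/21.301=0.003 → t=0.065; u2·a0=0.4317·21.301=9.196; a1=6.489 < 9.196 ≤ a1+a2=9.457 → R2 fires; P=7 X=7 Q=5
Draw 3: a1=10.815, a2=2.968, a3=7.203, a4=7.735, a0=28.721; τ=−ln(0.1350)/28.721=0.070 → t=0.135; u2·a0=0.8691·28.721=24.961; a1+…+a3=20.986 < 24.961 ≤ a1+…+a4=28.721 → R4 fires; P=8 X=6 Q=4
Draw 4: a1=7.416, a2=3.392, a3=7.056, a4=5.304, a0=23.168; τ=−ln(0.3159)/23.168=0.050 → t=0.184; u2·a0=0.6231·23.168=14.436; a1+a2=10.808 < 14.436 ≤ a1+…+a3=17.864 → R3 fires; P=9 X=6 Q=4
Draw 5: a1=7.416, a2=3.816, a3=7.938, a4=5.304, a0=24.474; τ=−ln(0.4070)/24.474=0.037 → t=0.221; u2·a0=0.2848·24.474=6.970 ≤ a1=7.416 → R1 fires; P=10 X=6 Q=3
Draw 6: a1=5.562, a2=4.240, a3=8.820, a4=3.978, a0=22.600; τ=−ln(0.7451)/22.600=0.013 → t=0.234; u2·a0=0.1595·22.600=3.605 ≤ a1=5.562 → R1 fires; P=11 X=6 Q=2
Draw 7: a1=3.708, a2=4.664, a3=9.702, a4=2.652, a0=20.726; τ=−ln(0.5452)/20.726=0.029 → t=0.263 > T=0.24: stop.
Q first becomes ≤ 3 when it reaches 3 at the event at t=0.062.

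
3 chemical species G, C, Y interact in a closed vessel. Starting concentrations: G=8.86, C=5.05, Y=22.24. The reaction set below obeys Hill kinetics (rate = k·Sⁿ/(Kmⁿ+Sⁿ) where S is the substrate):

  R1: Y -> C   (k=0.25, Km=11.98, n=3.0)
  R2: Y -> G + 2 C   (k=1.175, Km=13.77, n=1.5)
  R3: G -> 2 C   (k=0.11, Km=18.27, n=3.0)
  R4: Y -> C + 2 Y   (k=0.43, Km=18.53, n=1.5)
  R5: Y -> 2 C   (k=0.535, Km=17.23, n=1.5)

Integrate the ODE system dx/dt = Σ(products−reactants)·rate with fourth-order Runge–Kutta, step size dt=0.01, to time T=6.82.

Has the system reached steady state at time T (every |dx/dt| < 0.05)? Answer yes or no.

Steady state at T: no

RK4 with dt=0.01: 682 steps to T=6.82. Trajectory (selected grid times):
t=0.00: G=8.86 C=5.05 Y=22.24
t=0.76: G=9.45 C=7.08 Y=21.43
t=1.52: G=10.02 C=9.08 Y=20.63
t=2.27: G=10.57 C=11.01 Y=19.86
t=3.03: G=11.12 C=12.92 Y=19.09
t=3.79: G=11.65 C=14.80 Y=18.34
t=4.55: G=12.16 C=16.63 Y=17.61
t=5.30: G=12.66 C=18.39 Y=16.91
t=6.06: G=13.14 C=20.13 Y=16.21
t=6.82: G=13.61 C=21.83 Y=15.54
Rates at T: R1=0.1714, R2=0.6406, R3=0.0322, R4=0.1868, R5=0.2468
dx/dt at T (Σ net stoichiometry × rate): G=+0.6084, C=+2.1975, Y=-0.8721
Largest |dx/dt| is |+2.1975| (C) ≥ 0.05 → not steady.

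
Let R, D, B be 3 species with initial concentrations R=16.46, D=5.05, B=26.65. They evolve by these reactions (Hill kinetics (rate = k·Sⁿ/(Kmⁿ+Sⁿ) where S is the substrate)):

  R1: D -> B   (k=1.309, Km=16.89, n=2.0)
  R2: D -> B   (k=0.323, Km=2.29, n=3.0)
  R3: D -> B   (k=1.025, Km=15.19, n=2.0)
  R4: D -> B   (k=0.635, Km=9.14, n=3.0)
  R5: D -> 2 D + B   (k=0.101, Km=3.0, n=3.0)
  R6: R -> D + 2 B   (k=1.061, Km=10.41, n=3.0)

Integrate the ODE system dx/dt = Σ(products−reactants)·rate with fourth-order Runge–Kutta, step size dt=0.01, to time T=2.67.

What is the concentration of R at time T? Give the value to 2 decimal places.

R at T = 14.30

RK4 with dt=0.01: 267 steps to T=2.67. Trajectory (selected grid times):
t=0.00: R=16.46 D=5.05 B=26.65
t=0.30: R=16.21 D=5.15 B=27.36
t=0.59: R=15.97 D=5.24 B=28.05
t=0.89: R=15.72 D=5.32 B=28.76
t=1.19: R=15.47 D=5.40 B=29.47
t=1.48: R=15.24 D=5.47 B=30.15
t=1.78: R=15.00 D=5.54 B=30.85
t=2.08: R=14.76 D=5.60 B=31.56
t=2.37: R=14.53 D=5.66 B=32.23
t=2.67: R=14.30 D=5.71 B=32.92
Read off R at T=2.67: 14.30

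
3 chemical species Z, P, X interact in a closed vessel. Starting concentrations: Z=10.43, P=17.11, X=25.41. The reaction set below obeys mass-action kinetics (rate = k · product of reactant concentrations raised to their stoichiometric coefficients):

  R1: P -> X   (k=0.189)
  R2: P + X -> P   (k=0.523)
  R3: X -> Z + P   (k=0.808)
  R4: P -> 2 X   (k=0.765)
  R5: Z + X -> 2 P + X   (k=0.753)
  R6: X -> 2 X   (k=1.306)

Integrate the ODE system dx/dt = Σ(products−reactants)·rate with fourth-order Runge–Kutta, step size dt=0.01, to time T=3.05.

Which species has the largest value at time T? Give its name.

Dominant species at T: P

RK4 with dt=0.01: 305 steps to T=3.05. Trajectory (selected grid times):
t=0.00: Z=10.43 P=17.11 X=25.41
t=0.34: Z=2.24 P=30.35 X=3.51
t=0.68: Z=1.56 P=25.49 X=3.41
t=1.02: Z=1.28 P=21.31 X=3.43
t=1.36: Z=1.16 P=18.03 X=3.46
t=1.69: Z=1.11 P=15.63 X=3.49
t=2.03: Z=1.09 P=13.80 X=3.52
t=2.37: Z=1.08 P=12.48 X=3.55
t=2.71: Z=1.08 P=11.53 X=3.57
t=3.05: Z=1.07 P=10.86 X=3.59
At T=3.05: Z=1.07 P=10.86 X=3.59; the largest is P.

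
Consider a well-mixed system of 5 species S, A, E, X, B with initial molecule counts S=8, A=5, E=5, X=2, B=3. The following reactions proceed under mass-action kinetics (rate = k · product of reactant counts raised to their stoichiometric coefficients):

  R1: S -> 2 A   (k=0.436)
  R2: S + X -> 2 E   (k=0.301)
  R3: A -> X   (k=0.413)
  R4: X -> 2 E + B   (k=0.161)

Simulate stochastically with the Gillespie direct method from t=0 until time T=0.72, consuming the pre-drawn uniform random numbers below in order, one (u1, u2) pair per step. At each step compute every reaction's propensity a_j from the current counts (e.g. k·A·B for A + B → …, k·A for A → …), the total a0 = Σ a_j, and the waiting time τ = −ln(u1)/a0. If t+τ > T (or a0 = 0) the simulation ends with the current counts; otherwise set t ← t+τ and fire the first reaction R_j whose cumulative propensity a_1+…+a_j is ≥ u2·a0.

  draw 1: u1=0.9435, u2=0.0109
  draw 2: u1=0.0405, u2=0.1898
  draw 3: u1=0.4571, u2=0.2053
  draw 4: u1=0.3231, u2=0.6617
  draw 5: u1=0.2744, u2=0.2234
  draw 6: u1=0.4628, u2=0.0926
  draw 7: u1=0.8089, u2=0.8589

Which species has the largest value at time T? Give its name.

t=0.000: S=8 A=5 E=5 X=2 B=3
Draw 1: a1=3.488, a2=4.816, a3=2.065, a4=0.322, a0=10.691; τ=−ln(0.9435)/10.691=0.005 → t=0.005; u2·a0=0.0109·10.691=0.117 ≤ a1=3.488 → R1 fires; S=7 A=7 E=5 X=2 B=3
Draw 2: a1=3.052, a2=4.214, a3=2.891, a4=0.322, a0=10.479; τ=−ln(0.0405)/10.479=0.306 → t=0.311; u2·a0=0.1898·10.479=1.989 ≤ a1=3.052 → R1 fires; S=6 A=9 E=5 X=2 B=3
Draw 3: a1=2.616, a2=3.612, a3=3.717, a4=0.322, a0=10.267; τ=−ln(0.4571)/10.267=0.076 → t=0.388; u2·a0=0.2053·10.267=2.108 ≤ a1=2.616 → R1 fires; S=5 A=11 E=5 X=2 B=3
Draw 4: a1=2.180, a2=3.010, a3=4.543, a4=0.322, a0=10.055; τ=−ln(0.3231)/10.055=0.112 → t=0.500; u2·a0=0.6617·10.055=6.653; a1+a2=5.190 < 6.653 ≤ a1+…+a3=9.733 → R3 fires; S=5 A=10 E=5 X=3 B=3
Draw 5: a1=2.180, a2=4.515, a3=4.130, a4=0.483, a0=11.308; τ=−ln(0.2744)/11.308=0.114 → t=0.614; u2·a0=0.2234·11.308=2.526; a1=2.180 < 2.526 ≤ a1+a2=6.695 → R2 fires; S=4 A=10 E=7 X=2 B=3
Draw 6: a1=1.744, a2=2.408, a3=4.130, a4=0.322, a0=8.604; τ=−ln(0.4628)/8.604=0.090 → t=0.704; u2·a0=0.0926·8.604=0.797 ≤ a1=1.744 → R1 fires; S=3 A=12 E=7 X=2 B=3
Draw 7: a1=1.308, a2=1.806, a3=4.956, a4=0.322, a0=8.392; τ=−ln(0.8089)/8.392=0.025 → t=0.729 > T=0.72: stop.
At T=0.72: S=3 A=12 E=7 X=2 B=3; the largest is A.

Dominant species at T: A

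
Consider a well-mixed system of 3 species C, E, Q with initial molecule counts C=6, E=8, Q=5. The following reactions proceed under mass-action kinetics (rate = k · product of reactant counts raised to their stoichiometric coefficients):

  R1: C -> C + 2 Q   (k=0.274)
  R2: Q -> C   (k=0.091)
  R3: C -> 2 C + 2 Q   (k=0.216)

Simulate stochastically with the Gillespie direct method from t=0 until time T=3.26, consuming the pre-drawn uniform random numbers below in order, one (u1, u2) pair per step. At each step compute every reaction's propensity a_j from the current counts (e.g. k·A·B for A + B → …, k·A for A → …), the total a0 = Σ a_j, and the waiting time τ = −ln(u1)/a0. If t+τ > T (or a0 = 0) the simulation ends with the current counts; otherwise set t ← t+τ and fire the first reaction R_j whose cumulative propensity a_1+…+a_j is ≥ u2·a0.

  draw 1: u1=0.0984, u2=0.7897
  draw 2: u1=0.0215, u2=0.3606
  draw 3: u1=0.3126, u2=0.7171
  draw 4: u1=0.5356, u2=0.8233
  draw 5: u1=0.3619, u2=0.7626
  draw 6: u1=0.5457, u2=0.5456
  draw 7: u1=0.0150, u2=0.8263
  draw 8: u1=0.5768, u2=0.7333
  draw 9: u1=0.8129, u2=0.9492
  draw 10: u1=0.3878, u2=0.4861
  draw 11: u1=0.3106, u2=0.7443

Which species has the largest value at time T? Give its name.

Dominant species at T: Q

t=0.000: C=6 E=8 Q=5
Draw 1: a1=1.644, a2=0.455, a3=1.296, a0=3.395; τ=−ln(0.0984)/3.395=0.683 → t=0.683; u2·a0=0.7897·3.395=2.681; a1+a2=2.099 < 2.681 ≤ a1+…+a3=3.395 → R3 fires; C=7 E=8 Q=7
Draw 2: a1=1.918, a2=0.637, a3=1.512, a0=4.067; τ=−ln(0.0215)/4.067=0.944 → t=1.627; u2·a0=0.3606·4.067=1.467 ≤ a1=1.918 → R1 fires; C=7 E=8 Q=9
Draw 3: a1=1.918, a2=0.819, a3=1.512, a0=4.249; τ=−ln(0.3126)/4.249=0.274 → t=1.901; u2·a0=0.7171·4.249=3.047; a1+a2=2.737 < 3.047 ≤ a1+…+a3=4.249 → R3 fires; C=8 E=8 Q=11
Draw 4: a1=2.192, a2=1.001, a3=1.728, a0=4.921; τ=−ln(0.5356)/4.921=0.127 → t=2.028; u2·a0=0.8233·4.921=4.051; a1+a2=3.193 < 4.051 ≤ a1+…+a3=4.921 → R3 fires; C=9 E=8 Q=13
Draw 5: a1=2.466, a2=1.183, a3=1.944, a0=5.593; τ=−ln(0.3619)/5.593=0.182 → t=2.209; u2·a0=0.7626·5.593=4.265; a1+a2=3.649 < 4.265 ≤ a1+…+a3=5.593 → R3 fires; C=10 E=8 Q=15
Draw 6: a1=2.740, a2=1.365, a3=2.160, a0=6.265; τ=−ln(0.5457)/6.265=0.097 → t=2.306; u2·a0=0.5456·6.265=3.418; a1=2.740 < 3.418 ≤ a1+a2=4.105 → R2 fires; C=11 E=8 Q=14
Draw 7: a1=3.014, a2=1.274, a3=2.376, a0=6.664; τ=−ln(0.0150)/6.664=0.630 → t=2.936; u2·a0=0.8263·6.664=5.506; a1+a2=4.288 < 5.506 ≤ a1+…+a3=6.664 → R3 fires; C=12 E=8 Q=16
Draw 8: a1=3.288, a2=1.456, a3=2.592, a0=7.336; τ=−ln(0.5768)/7.336=0.075 → t=3.011; u2·a0=0.7333·7.336=5.379; a1+a2=4.744 < 5.379 ≤ a1+…+a3=7.336 → R3 fires; C=13 E=8 Q=18
Draw 9: a1=3.562, a2=1.638, a3=2.808, a0=8.008; τ=−ln(0.8129)/8.008=0.026 → t=3.037; u2·a0=0.9492·8.008=7.601; a1+a2=5.200 < 7.601 ≤ a1+…+a3=8.008 → R3 fires; C=14 E=8 Q=20
Draw 10: a1=3.836, a2=1.820, a3=3.024, a0=8.680; τ=−ln(0.3878)/8.680=0.109 → t=3.146; u2·a0=0.4861·8.680=4.219; a1=3.836 < 4.219 ≤ a1+a2=5.656 → R2 fires; C=15 E=8 Q=19
Draw 11: a1=4.110, a2=1.729, a3=3.240, a0=9.079; τ=−ln(0.3106)/9.079=0.129 → t=3.275 > T=3.26: stop.
At T=3.26: C=15 E=8 Q=19; the largest is Q.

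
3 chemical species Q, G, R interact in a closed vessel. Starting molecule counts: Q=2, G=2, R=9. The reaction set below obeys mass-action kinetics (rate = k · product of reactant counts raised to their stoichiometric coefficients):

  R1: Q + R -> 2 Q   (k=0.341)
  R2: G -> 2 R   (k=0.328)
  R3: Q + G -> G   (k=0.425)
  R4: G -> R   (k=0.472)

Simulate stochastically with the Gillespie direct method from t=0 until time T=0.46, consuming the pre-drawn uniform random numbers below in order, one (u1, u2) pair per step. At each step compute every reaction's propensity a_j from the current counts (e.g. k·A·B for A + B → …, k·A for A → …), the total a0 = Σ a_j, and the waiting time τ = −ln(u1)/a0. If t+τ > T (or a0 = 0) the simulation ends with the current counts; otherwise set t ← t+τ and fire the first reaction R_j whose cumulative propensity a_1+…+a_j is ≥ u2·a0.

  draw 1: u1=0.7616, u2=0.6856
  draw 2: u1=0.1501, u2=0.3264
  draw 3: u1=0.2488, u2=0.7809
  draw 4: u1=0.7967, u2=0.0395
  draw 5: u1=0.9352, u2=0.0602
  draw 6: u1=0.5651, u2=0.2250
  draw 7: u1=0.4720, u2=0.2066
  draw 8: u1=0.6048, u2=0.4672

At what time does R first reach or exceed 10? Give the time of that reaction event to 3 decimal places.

Threshold first reached at t = 0.029

t=0.000: Q=2 G=2 R=9
Draw 1: a1=6.138, a2=0.656, a3=1.700, a4=0.944, a0=9.438; τ=−ln(0.7616)/9.438=0.029 → t=0.029; u2·a0=0.6856·9.438=6.471; a1=6.138 < 6.471 ≤ a1+a2=6.794 → R2 fires; Q=2 G=1 R=11
Draw 2: a1=7.502, a2=0.328, a3=0.850, a4=0.472, a0=9.152; τ=−ln(0.1501)/9.152=0.207 → t=0.236; u2·a0=0.3264·9.152=2.987 ≤ a1=7.502 → R1 fires; Q=3 G=1 R=10
Draw 3: a1=10.230, a2=0.328, a3=1.275, a4=0.472, a0=12.305; τ=−ln(0.2488)/12.305=0.113 → t=0.349; u2·a0=0.7809·12.305=9.609 ≤ a1=10.230 → R1 fires; Q=4 G=1 R=9
Draw 4: a1=12.276, a2=0.328, a3=1.700, a4=0.472, a0=14.776; τ=−ln(0.7967)/14.776=0.015 → t=0.365; u2·a0=0.0395·14.776=0.584 ≤ a1=12.276 → R1 fires; Q=5 G=1 R=8
Draw 5: a1=13.640, a2=0.328, a3=2.125, a4=0.472, a0=16.565; τ=−ln(0.9352)/16.565=0.004 → t=0.369; u2·a0=0.0602·16.565=0.997 ≤ a1=13.640 → R1 fires; Q=6 G=1 R=7
Draw 6: a1=14.322, a2=0.328, a3=2.550, a4=0.472, a0=17.672; τ=−ln(0.5651)/17.672=0.032 → t=0.401; u2·a0=0.2250·17.672=3.976 ≤ a1=14.322 → R1 fires; Q=7 G=1 R=6
Draw 7: a1=14.322, a2=0.328, a3=2.975, a4=0.472, a0=18.097; τ=−ln(0.4720)/18.097=0.041 → t=0.442; u2·a0=0.2066·18.097=3.739 ≤ a1=14.322 → R1 fires; Q=8 G=1 R=5
Draw 8: a1=13.640, a2=0.328, a3=3.400, a4=0.472, a0=17.840; τ=−ln(0.6048)/17.840=0.028 → t=0.471 > T=0.46: stop.
R first becomes ≥ 10 when it reaches 11 at the event at t=0.029.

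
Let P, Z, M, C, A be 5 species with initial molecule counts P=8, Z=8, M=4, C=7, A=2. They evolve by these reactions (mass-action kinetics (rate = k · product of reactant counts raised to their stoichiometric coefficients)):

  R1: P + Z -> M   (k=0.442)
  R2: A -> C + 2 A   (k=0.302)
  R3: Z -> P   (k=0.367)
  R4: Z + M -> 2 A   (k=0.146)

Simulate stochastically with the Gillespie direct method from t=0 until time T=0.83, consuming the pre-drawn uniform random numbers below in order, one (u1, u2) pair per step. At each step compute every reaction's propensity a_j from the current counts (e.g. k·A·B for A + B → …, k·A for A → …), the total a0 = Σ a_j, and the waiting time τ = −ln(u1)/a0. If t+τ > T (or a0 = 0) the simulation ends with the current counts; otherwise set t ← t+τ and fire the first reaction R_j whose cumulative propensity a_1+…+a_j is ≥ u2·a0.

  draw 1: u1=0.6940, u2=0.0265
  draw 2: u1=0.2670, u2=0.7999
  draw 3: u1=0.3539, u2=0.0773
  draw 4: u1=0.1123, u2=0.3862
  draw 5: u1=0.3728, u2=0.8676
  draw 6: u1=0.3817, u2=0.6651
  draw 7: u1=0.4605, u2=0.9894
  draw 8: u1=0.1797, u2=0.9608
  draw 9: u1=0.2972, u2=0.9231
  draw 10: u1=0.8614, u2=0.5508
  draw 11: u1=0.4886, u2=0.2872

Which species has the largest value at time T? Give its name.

Dominant species at T: A

t=0.000: P=8 Z=8 M=4 C=7 A=2
Draw 1: a1=28.288, a2=0.604, a3=2.936, a4=4.672, a0=36.500; τ=−ln(0.6940)/36.500=0.010 → t=0.010; u2·a0=0.0265·36.500=0.967 ≤ a1=28.288 → R1 fires; P=7 Z=7 M=5 C=7 A=2
Draw 2: a1=21.658, a2=0.604, a3=2.569, a4=5.110, a0=29.941; τ=−ln(0.2670)/29.941=0.044 → t=0.054; u2·a0=0.7999·29.941=23.950; a1+a2=22.262 < 23.950 ≤ a1+…+a3=24.831 → R3 fires; P=8 Z=6 M=5 C=7 A=2
Draw 3: a1=21.216, a2=0.604, a3=2.202, a4=4.380, a0=28.402; τ=−ln(0.3539)/28.402=0.037 → t=0.091; u2·a0=0.0773·28.402=2.195 ≤ a1=21.216 → R1 fires; P=7 Z=5 M=6 C=7 A=2
Draw 4: a1=15.470, a2=0.604, a3=1.835, a4=4.380, a0=22.289; τ=−ln(0.1123)/22.289=0.098 → t=0.189; u2·a0=0.3862·22.289=8.608 ≤ a1=15.470 → R1 fires; P=6 Z=4 M=7 C=7 A=2
Draw 5: a1=10.608, a2=0.604, a3=1.468, a4=4.088, a0=16.768; τ=−ln(0.3728)/16.768=0.059 → t=0.248; u2·a0=0.8676·16.768=14.548; a1+…+a3=12.680 < 14.548 ≤ a1+…+a4=16.768 → R4 fires; P=6 Z=3 M=6 C=7 A=4
Draw 6: a1=7.956, a2=1.208, a3=1.101, a4=2.628, a0=12.893; τ=−ln(0.3817)/12.893=0.075 → t=0.322; u2·a0=0.6651·12.893=8.575; a1=7.956 < 8.575 ≤ a1+a2=9.164 → R2 fires; P=6 Z=3 M=6 C=8 A=5
Draw 7: a1=7.956, a2=1.510, a3=1.101, a4=2.628, a0=13.195; τ=−ln(0.4605)/13.195=0.059 → t=0.381; u2·a0=0.9894·13.195=13.055; a1+…+a3=10.567 < 13.055 ≤ a1+…+a4=13.195 → R4 fires; P=6 Z=2 M=5 C=8 A=7
Draw 8: a1=5.304, a2=2.114, a3=0.734, a4=1.460, a0=9.612; τ=−ln(0.1797)/9.612=0.179 → t=0.560; u2·a0=0.9608·9.612=9.235; a1+…+a3=8.152 < 9.235 ≤ a1+…+a4=9.612 → R4 fires; P=6 Z=1 M=4 C=8 A=9
Draw 9: a1=2.652, a2=2.718, a3=0.367, a4=0.584, a0=6.321; τ=−ln(0.2972)/6.321=0.192 → t=0.752; u2·a0=0.9231·6.321=5.835; a1+…+a3=5.737 < 5.835 ≤ a1+…+a4=6.321 → R4 fires; P=6 Z=0 M=3 C=8 A=11
Draw 10: a1=0.000, a2=3.322, a3=0.000, a4=0.000, a0=3.322; τ=−ln(0.8614)/3.322=0.045 → t=0.797; u2·a0=0.5508·3.322=1.830; a1=0.000 < 1.830 ≤ a1+a2=3.322 → R2 fires; P=6 Z=0 M=3 C=9 A=12
Draw 11: a1=0.000, a2=3.624, a3=0.000, a4=0.000, a0=3.624; τ=−ln(0.4886)/3.624=0.198 → t=0.994 > T=0.83: stop.
At T=0.83: P=6 Z=0 M=3 C=9 A=12; the largest is A.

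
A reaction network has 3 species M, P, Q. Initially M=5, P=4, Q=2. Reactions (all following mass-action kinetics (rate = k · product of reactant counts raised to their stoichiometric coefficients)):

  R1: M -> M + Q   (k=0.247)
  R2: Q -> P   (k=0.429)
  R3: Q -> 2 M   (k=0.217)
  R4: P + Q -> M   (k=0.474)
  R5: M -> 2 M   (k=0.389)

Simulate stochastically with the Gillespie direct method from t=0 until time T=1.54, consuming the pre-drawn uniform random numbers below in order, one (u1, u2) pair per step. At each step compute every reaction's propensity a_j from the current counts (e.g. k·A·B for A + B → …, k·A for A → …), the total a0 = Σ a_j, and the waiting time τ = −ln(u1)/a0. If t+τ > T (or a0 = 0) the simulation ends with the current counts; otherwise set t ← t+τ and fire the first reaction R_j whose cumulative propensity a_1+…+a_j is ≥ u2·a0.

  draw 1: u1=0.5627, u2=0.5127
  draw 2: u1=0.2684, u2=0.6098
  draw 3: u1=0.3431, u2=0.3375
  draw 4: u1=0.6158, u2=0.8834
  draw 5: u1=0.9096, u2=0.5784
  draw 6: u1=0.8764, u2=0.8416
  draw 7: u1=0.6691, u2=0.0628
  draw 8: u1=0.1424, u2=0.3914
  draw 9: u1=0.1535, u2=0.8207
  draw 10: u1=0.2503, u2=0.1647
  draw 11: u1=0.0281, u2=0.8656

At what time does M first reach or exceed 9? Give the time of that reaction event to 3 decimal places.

t=0.000: M=5 P=4 Q=2
Draw 1: a1=1.235, a2=0.858, a3=0.434, a4=3.792, a5=1.945, a0=8.264; τ=−ln(0.5627)/8.264=0.070 → t=0.070; u2·a0=0.5127·8.264=4.237; a1+…+a3=2.527 < 4.237 ≤ a1+…+a4=6.319 → R4 fires; M=6 P=3 Q=1
Draw 2: a1=1.482, a2=0.429, a3=0.217, a4=1.422, a5=2.334, a0=5.884; τ=−ln(0.2684)/5.884=0.224 → t=0.293; u2·a0=0.6098·5.884=3.588; a1+…+a4=3.550 < 3.588 ≤ a1+…+a5=5.884 → R5 fires; M=7 P=3 Q=1
Draw 3: a1=1.729, a2=0.429, a3=0.217, a4=1.422, a5=2.723, a0=6.520; τ=−ln(0.3431)/6.520=0.164 → t=0.457; u2·a0=0.3375·6.520=2.200; a1+a2=2.158 < 2.200 ≤ a1+…+a3=2.375 → R3 fires; M=9 P=3 Q=0
Draw 4: a1=2.223, a2=0.000, a3=0.000, a4=0.000, a5=3.501, a0=5.724; τ=−ln(0.6158)/5.724=0.085 → t=0.542; u2·a0=0.8834·5.724=5.057; a1+…+a4=2.223 < 5.057 ≤ a1+…+a5=5.724 → R5 fires; M=10 P=3 Q=0
Draw 5: a1=2.470, a2=0.000, a3=0.000, a4=0.000, a5=3.890, a0=6.360; τ=−ln(0.9096)/6.360=0.015 → t=0.557; u2·a0=0.5784·6.360=3.679; a1+…+a4=2.470 < 3.679 ≤ a1+…+a5=6.360 → R5 fires; M=11 P=3 Q=0
Draw 6: a1=2.717, a2=0.000, a3=0.000, a4=0.000, a5=4.279, a0=6.996; τ=−ln(0.8764)/6.996=0.019 → t=0.576; u2·a0=0.8416·6.996=5.888; a1+…+a4=2.717 < 5.888 ≤ a1+…+a5=6.996 → R5 fires; M=12 P=3 Q=0
Draw 7: a1=2.964, a2=0.000, a3=0.000, a4=0.000, a5=4.668, a0=7.632; τ=−ln(0.6691)/7.632=0.053 → t=0.628; u2·a0=0.0628·7.632=0.479 ≤ a1=2.964 → R1 fires; M=12 P=3 Q=1
Draw 8: a1=2.964, a2=0.429, a3=0.217, a4=1.422, a5=4.668, a0=9.700; τ=−ln(0.1424)/9.700=0.201 → t=0.829; u2·a0=0.3914·9.700=3.797; a1+…+a3=3.610 < 3.797 ≤ a1+…+a4=5.032 → R4 fires; M=13 P=2 Q=0
Draw 9: a1=3.211, a2=0.000, a3=0.000, a4=0.000, a5=5.057, a0=8.268; τ=−ln(0.1535)/8.268=0.227 → t=1.056; u2·a0=0.8207·8.268=6.786; a1+…+a4=3.211 < 6.786 ≤ a1+…+a5=8.268 → R5 fires; M=14 P=2 Q=0
Draw 10: a1=3.458, a2=0.000, a3=0.000, a4=0.000, a5=5.446, a0=8.904; τ=−ln(0.2503)/8.904=0.156 → t=1.211; u2·a0=0.1647·8.904=1.466 ≤ a1=3.458 → R1 fires; M=14 P=2 Q=1
Draw 11: a1=3.458, a2=0.429, a3=0.217, a4=0.948, a5=5.446, a0=10.498; τ=−ln(0.0281)/10.498=0.340 → t=1.552 > T=1.54: stop.
M first becomes ≥ 9 when it reaches 9 at the event at t=0.457.

Threshold first reached at t = 0.457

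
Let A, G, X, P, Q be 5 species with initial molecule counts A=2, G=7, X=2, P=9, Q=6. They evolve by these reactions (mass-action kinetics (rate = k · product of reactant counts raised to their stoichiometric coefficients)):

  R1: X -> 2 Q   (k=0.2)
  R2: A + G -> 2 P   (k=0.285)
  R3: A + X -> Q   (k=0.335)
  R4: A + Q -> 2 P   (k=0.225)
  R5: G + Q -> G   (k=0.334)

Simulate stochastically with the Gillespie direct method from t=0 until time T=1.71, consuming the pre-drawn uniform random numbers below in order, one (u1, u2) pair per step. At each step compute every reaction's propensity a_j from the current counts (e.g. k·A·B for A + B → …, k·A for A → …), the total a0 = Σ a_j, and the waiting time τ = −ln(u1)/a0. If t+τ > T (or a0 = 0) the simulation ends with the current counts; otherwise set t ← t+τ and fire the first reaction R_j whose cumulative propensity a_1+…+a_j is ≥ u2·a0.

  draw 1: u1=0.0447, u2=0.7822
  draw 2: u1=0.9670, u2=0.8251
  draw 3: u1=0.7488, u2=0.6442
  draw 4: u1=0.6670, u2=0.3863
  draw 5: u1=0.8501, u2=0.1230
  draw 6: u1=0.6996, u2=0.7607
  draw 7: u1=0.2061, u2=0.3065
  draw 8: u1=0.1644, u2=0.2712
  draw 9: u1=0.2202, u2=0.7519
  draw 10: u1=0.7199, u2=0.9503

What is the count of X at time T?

X at T = 1

t=0.000: A=2 G=7 X=2 P=9 Q=6
Draw 1: a1=0.400, a2=3.990, a3=1.340, a4=2.700, a5=14.028, a0=22.458; τ=−ln(0.0447)/22.458=0.138 → t=0.138; u2·a0=0.7822·22.458=17.567; a1+…+a4=8.430 < 17.567 ≤ a1+…+a5=22.458 → R5 fires; A=2 G=7 X=2 P=9 Q=5
Draw 2: a1=0.400, a2=3.990, a3=1.340, a4=2.250, a5=11.690, a0=19.670; τ=−ln(0.9670)/19.670=0.002 → t=0.140; u2·a0=0.8251·19.670=16.230; a1+…+a4=7.980 < 16.230 ≤ a1+…+a5=19.670 → R5 fires; A=2 G=7 X=2 P=9 Q=4
Draw 3: a1=0.400, a2=3.990, a3=1.340, a4=1.800, a5=9.352, a0=16.882; τ=−ln(0.7488)/16.882=0.017 → t=0.157; u2·a0=0.6442·16.882=10.875; a1+…+a4=7.530 < 10.875 ≤ a1+…+a5=16.882 → R5 fires; A=2 G=7 X=2 P=9 Q=3
Draw 4: a1=0.400, a2=3.990, a3=1.340, a4=1.350, a5=7.014, a0=14.094; τ=−ln(0.6670)/14.094=0.029 → t=0.186; u2·a0=0.3863·14.094=5.445; a1+a2=4.390 < 5.445 ≤ a1+…+a3=5.730 → R3 fires; A=1 G=7 X=1 P=9 Q=4
Draw 5: a1=0.200, a2=1.995, a3=0.335, a4=0.900, a5=9.352, a0=12.782; τ=−ln(0.8501)/12.782=0.013 → t=0.199; u2·a0=0.1230·12.782=1.572; a1=0.200 < 1.572 ≤ a1+a2=2.195 → R2 fires; A=0 G=6 X=1 P=11 Q=4
Draw 6: a1=0.200, a2=0.000, a3=0.000, a4=0.000, a5=8.016, a0=8.216; τ=−ln(0.6996)/8.216=0.043 → t=0.242; u2·a0=0.7607·8.216=6.250; a1+…+a4=0.200 < 6.250 ≤ a1+…+a5=8.216 → R5 fires; A=0 G=6 X=1 P=11 Q=3
Draw 7: a1=0.200, a2=0.000, a3=0.000, a4=0.000, a5=6.012, a0=6.212; τ=−ln(0.2061)/6.212=0.254 → t=0.496; u2·a0=0.3065·6.212=1.904; a1+…+a4=0.200 < 1.904 ≤ a1+…+a5=6.212 → R5 fires; A=0 G=6 X=1 P=11 Q=2
Draw 8: a1=0.200, a2=0.000, a3=0.000, a4=0.000, a5=4.008, a0=4.208; τ=−ln(0.1644)/4.208=0.429 → t=0.925; u2·a0=0.2712·4.208=1.141; a1+…+a4=0.200 < 1.141 ≤ a1+…+a5=4.208 → R5 fires; A=0 G=6 X=1 P=11 Q=1
Draw 9: a1=0.200, a2=0.000, a3=0.000, a4=0.000, a5=2.004, a0=2.204; τ=−ln(0.2202)/2.204=0.687 → t=1.612; u2·a0=0.7519·2.204=1.657; a1+…+a4=0.200 < 1.657 ≤ a1+…+a5=2.204 → R5 fires; A=0 G=6 X=1 P=11 Q=0
Draw 10: a1=0.200, a2=0.000, a3=0.000, a4=0.000, a5=0.000, a0=0.200; τ=−ln(0.7199)/0.200=1.643 → t=3.255 > T=1.71: stop.
Read off X at T=1.71: 1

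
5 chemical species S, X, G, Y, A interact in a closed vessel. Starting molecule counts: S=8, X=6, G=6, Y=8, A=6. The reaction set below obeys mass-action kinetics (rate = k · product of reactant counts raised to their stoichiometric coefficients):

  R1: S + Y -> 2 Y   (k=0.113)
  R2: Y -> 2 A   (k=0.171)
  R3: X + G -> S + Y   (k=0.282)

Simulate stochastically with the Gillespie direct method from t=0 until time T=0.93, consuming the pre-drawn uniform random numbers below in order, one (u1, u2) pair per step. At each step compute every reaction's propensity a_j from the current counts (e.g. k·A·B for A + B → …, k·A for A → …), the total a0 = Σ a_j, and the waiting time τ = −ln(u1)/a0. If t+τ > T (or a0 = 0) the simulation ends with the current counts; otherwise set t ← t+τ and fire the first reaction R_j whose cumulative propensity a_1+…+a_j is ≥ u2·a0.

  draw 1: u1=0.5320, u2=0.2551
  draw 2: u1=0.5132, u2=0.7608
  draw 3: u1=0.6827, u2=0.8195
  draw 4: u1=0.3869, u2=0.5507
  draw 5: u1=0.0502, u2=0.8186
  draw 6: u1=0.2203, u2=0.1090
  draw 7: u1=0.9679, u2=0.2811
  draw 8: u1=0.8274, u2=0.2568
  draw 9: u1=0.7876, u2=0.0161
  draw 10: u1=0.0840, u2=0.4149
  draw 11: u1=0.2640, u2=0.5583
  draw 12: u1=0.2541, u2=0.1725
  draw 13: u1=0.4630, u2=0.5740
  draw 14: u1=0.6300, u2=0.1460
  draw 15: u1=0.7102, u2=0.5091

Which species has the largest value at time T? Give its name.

Dominant species at T: Y

t=0.000: S=8 X=6 G=6 Y=8 A=6
Draw 1: a1=7.232, a2=1.368, a3=10.152, a0=18.752; τ=−ln(0.5320)/18.752=0.034 → t=0.034; u2·a0=0.2551·18.752=4.784 ≤ a1=7.232 → R1 fires; S=7 X=6 G=6 Y=9 A=6
Draw 2: a1=7.119, a2=1.539, a3=10.152, a0=18.810; τ=−ln(0.5132)/18.810=0.035 → t=0.069; u2·a0=0.7608·18.810=14.311; a1+a2=8.658 < 14.311 ≤ a1+…+a3=18.810 → R3 fires; S=8 X=5 G=5 Y=10 A=6
Draw 3: a1=9.040, a2=1.710, a3=7.050, a0=17.800; τ=−ln(0.6827)/17.800=0.021 → t=0.091; u2·a0=0.8195·17.800=14.587; a1+a2=10.750 < 14.587 ≤ a1+…+a3=17.800 → R3 fires; S=9 X=4 G=4 Y=11 A=6
Draw 4: a1=11.187, a2=1.881, a3=4.512, a0=17.580; τ=−ln(0.3869)/17.580=0.054 → t=0.145; u2·a0=0.5507·17.580=9.681 ≤ a1=11.187 → R1 fires; S=8 X=4 G=4 Y=12 A=6
Draw 5: a1=10.848, a2=2.052, a3=4.512, a0=17.412; τ=−ln(0.0502)/17.412=0.172 → t=0.316; u2·a0=0.8186·17.412=14.253; a1+a2=12.900 < 14.253 ≤ a1+…+a3=17.412 → R3 fires; S=9 X=3 G=3 Y=13 A=6
Draw 6: a1=13.221, a2=2.223, a3=2.538, a0=17.982; τ=−ln(0.2203)/17.982=0.084 → t=0.401; u2·a0=0.1090·17.982=1.960 ≤ a1=13.221 → R1 fires; S=8 X=3 G=3 Y=14 A=6
Draw 7: a1=12.656, a2=2.394, a3=2.538, a0=17.588; τ=−ln(0.9679)/17.588=0.002 → t=0.402; u2·a0=0.2811·17.588=4.944 ≤ a1=12.656 → R1 fires; S=7 X=3 G=3 Y=15 A=6
Draw 8: a1=11.865, a2=2.565, a3=2.538, a0=16.968; τ=−ln(0.8274)/16.968=0.011 → t=0.414; u2·a0=0.2568·16.968=4.357 ≤ a1=11.865 → R1 fires; S=6 X=3 G=3 Y=16 A=6
Draw 9: a1=10.848, a2=2.736, a3=2.538, a0=16.122; τ=−ln(0.7876)/16.122=0.015 → t=0.428; u2·a0=0.0161·16.122=0.260 ≤ a1=10.848 → R1 fires; S=5 X=3 G=3 Y=17 A=6
Draw 10: a1=9.605, a2=2.907, a3=2.538, a0=15.050; τ=−ln(0.0840)/15.050=0.165 → t=0.593; u2·a0=0.4149·15.050=6.244 ≤ a1=9.605 → R1 fires; S=4 X=3 G=3 Y=18 A=6
Draw 11: a1=8.136, a2=3.078, a3=2.538, a0=13.752; τ=−ln(0.2640)/13.752=0.097 → t=0.690; u2·a0=0.5583·13.752=7.678 ≤ a1=8.136 → R1 fires; S=3 X=3 G=3 Y=19 A=6
Draw 12: a1=6.441, a2=3.249, a3=2.538, a0=12.228; τ=−ln(0.2541)/12.228=0.112 → t=0.802; u2·a0=0.1725·12.228=2.109 ≤ a1=6.441 → R1 fires; S=2 X=3 G=3 Y=20 A=6
Draw 13: a1=4.520, a2=3.420, a3=2.538, a0=10.478; τ=−ln(0.4630)/10.478=0.073 → t=0.875; u2·a0=0.5740·10.478=6.014; a1=4.520 < 6.014 ≤ a1+a2=7.940 → R2 fires; S=2 X=3 G=3 Y=19 A=8
Draw 14: a1=4.294, a2=3.249, a3=2.538, a0=10.081; τ=−ln(0.6300)/10.081=0.046 → t=0.921; u2·a0=0.1460·10.081=1.472 ≤ a1=4.294 → R1 fires; S=1 X=3 G=3 Y=20 A=8
Draw 15: a1=2.260, a2=3.420, a3=2.538, a0=8.218; τ=−ln(0.7102)/8.218=0.042 → t=0.963 > T=0.93: stop.
At T=0.93: S=1 X=3 G=3 Y=20 A=8; the largest is Y.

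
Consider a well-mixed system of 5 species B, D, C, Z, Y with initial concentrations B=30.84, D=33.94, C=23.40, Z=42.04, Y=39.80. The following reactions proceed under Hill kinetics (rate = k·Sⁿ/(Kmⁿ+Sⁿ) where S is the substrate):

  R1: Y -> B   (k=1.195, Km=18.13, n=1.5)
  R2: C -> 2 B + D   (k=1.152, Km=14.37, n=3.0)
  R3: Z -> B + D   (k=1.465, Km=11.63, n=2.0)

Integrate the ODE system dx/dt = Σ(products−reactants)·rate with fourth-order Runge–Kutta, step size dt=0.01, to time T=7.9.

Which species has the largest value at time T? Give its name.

Dominant species at T: B

RK4 with dt=0.01: 790 steps to T=7.9. Trajectory (selected grid times):
t=0.00: B=30.84 D=33.94 C=23.40 Z=42.04 Y=39.80
t=0.88: B=34.47 D=35.95 C=22.59 Z=40.84 Y=39.00
t=1.76: B=38.05 D=37.94 C=21.79 Z=39.66 Y=38.20
t=2.63: B=41.54 D=39.88 C=21.02 Z=38.48 Y=37.42
t=3.51: B=45.01 D=41.81 C=20.26 Z=37.31 Y=36.64
t=4.39: B=48.43 D=43.72 C=19.52 Z=36.13 Y=35.86
t=5.27: B=51.79 D=45.60 C=18.81 Z=34.97 Y=35.09
t=6.14: B=55.06 D=47.42 C=18.13 Z=33.83 Y=34.34
t=7.02: B=58.29 D=49.24 C=17.47 Z=32.68 Y=33.58
t=7.90: B=61.45 D=51.01 C=16.83 Z=31.54 Y=32.83
At T=7.9: B=61.45 D=51.01 C=16.83 Z=31.54 Y=32.83; the largest is B.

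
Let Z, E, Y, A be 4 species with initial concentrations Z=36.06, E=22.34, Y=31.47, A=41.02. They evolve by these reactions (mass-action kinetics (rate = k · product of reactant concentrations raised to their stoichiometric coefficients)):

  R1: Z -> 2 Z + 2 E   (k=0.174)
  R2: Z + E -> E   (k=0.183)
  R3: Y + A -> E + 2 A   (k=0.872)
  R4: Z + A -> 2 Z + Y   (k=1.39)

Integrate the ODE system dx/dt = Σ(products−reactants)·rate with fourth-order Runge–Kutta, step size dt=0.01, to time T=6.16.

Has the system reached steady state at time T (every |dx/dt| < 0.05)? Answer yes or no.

Steady state at T: yes

RK4 with dt=0.01: 616 steps to T=6.16. Trajectory (selected grid times):
t=0.00: Z=36.06 E=22.34 Y=31.47 A=41.02
t=0.68: Z=4.98 E=519.76 Y=9.05 A=63.44
t=1.37: Z=0.03 E=593.50 Y=0.05 A=72.44
t=2.05: Z=0.00 E=593.90 Y=0.00 A=72.49
t=2.74: Z=0.00 E=593.91 Y=0.00 A=72.49
t=3.42: Z=0.00 E=593.91 Y=0.00 A=72.49
t=4.11: Z=0.00 E=593.91 Y=0.00 A=72.49
t=4.79: Z=0.00 E=593.91 Y=0.00 A=72.49
t=5.48: Z=0.00 E=593.91 Y=0.00 A=72.49
t=6.16: Z=0.00 E=593.91 Y=0.00 A=72.49
Rates at T: R1=0.0000, R2=0.0000, R3=0.0000, R4=0.0000
dx/dt at T (Σ net stoichiometry × rate): Z=-0.0000, E=+0.0000, Y=-0.0000, A=+0.0000
Largest |dx/dt| is |+0.0000| (E) < 0.05 → steady.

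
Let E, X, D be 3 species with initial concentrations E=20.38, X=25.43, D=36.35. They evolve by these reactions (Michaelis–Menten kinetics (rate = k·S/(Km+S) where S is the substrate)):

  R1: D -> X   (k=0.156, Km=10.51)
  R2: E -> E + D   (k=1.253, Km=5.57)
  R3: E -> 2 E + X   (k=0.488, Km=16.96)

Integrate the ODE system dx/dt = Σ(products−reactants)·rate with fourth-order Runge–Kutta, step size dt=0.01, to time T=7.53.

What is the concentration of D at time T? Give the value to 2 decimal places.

D at T = 42.91

RK4 with dt=0.01: 753 steps to T=7.53. Trajectory (selected grid times):
t=0.00: E=20.38 X=25.43 D=36.35
t=0.84: E=20.60 X=25.76 D=37.08
t=1.67: E=20.83 X=26.08 D=37.79
t=2.51: E=21.05 X=26.41 D=38.52
t=3.35: E=21.28 X=26.74 D=39.25
t=4.18: E=21.51 X=27.07 D=39.98
t=5.02: E=21.74 X=27.40 D=40.71
t=5.86: E=21.97 X=27.74 D=41.44
t=6.69: E=22.20 X=28.07 D=42.17
t=7.53: E=22.43 X=28.41 D=42.91
Read off D at T=7.53: 42.91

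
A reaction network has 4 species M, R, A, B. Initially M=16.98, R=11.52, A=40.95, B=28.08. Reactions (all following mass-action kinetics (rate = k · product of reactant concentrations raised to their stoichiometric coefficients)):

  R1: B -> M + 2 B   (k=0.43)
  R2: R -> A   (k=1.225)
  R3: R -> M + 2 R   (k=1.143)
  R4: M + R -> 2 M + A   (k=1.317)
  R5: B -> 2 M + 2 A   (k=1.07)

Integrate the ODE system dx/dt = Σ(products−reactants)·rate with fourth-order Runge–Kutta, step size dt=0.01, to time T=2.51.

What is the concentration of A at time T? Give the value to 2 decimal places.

A at T = 127.94

RK4 with dt=0.01: 251 steps to T=2.51. Trajectory (selected grid times):
t=0.00: M=16.98 R=11.52 A=40.95 B=28.08
t=0.28: M=47.38 R=0.00 A=68.29 B=23.47
t=0.56: M=62.85 R=0.00 A=81.16 B=19.62
t=0.84: M=75.77 R=0.00 A=91.93 B=16.40
t=1.12: M=86.58 R=0.00 A=100.93 B=13.71
t=1.39: M=95.32 R=0.00 A=108.20 B=11.54
t=1.67: M=102.92 R=0.00 A=114.53 B=9.64
t=1.95: M=109.27 R=0.00 A=119.82 B=8.06
t=2.23: M=114.58 R=0.00 A=124.24 B=6.74
t=2.51: M=119.02 R=0.00 A=127.94 B=5.63
Read off A at T=2.51: 127.94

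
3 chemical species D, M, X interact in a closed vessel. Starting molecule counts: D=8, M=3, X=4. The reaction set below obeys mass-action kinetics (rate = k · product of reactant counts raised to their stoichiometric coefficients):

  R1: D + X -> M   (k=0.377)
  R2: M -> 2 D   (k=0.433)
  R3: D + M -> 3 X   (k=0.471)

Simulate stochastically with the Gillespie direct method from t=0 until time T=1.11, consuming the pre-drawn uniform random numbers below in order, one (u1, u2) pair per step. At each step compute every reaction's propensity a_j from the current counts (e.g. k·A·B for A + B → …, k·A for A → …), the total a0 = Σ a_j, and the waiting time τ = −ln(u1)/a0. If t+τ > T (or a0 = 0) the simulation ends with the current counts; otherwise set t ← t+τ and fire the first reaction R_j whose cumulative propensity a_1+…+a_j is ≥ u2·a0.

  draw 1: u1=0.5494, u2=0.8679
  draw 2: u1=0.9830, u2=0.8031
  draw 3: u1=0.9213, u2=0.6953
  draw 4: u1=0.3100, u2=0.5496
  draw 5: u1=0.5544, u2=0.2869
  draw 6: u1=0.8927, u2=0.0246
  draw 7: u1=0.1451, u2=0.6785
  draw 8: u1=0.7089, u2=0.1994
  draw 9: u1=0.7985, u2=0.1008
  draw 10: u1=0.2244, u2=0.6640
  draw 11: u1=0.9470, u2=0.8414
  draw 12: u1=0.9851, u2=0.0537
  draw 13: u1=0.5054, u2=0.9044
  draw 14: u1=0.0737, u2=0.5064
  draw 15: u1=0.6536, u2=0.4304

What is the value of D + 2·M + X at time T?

Check how each reaction changes W = D + 2·M + X (weight of products minus weight of reactants):
R1: D + X -> M: (2·1) − (1·1 + 1·1) = 2 − 2 = 0
R2: M -> 2 D: (1·2) − (2·1) = 2 − 2 = 0
R3: D + M -> 3 X: (1·3) − (1·1 + 2·1) = 3 − 3 = 0
Every reaction leaves W unchanged, so W is conserved and no simulation is needed: W(T) = W(0) = 8 + 2·3 + 4 = 18

Value at T = 18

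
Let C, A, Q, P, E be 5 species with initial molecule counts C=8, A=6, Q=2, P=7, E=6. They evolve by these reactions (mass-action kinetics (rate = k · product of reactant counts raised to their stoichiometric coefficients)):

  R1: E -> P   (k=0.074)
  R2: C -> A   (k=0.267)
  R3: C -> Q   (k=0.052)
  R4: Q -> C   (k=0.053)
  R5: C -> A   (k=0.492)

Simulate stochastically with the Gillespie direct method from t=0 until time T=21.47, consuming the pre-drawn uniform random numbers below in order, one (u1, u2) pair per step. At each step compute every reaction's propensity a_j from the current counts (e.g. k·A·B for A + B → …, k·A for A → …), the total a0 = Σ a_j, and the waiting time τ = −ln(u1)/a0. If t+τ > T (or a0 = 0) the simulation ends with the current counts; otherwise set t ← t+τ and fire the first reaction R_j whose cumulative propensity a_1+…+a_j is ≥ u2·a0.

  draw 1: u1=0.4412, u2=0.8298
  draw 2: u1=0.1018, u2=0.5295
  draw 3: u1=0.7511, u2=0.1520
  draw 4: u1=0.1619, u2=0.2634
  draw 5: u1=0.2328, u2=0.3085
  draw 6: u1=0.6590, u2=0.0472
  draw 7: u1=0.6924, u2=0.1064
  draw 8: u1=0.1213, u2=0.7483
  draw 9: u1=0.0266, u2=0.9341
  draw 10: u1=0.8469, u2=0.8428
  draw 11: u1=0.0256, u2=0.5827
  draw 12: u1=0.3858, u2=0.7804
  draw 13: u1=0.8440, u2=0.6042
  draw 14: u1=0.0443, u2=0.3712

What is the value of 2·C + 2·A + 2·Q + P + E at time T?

Value at T = 45

Check how each reaction changes W = 2·C + 2·A + 2·Q + P + E (weight of products minus weight of reactants):
R1: E -> P: (1·1) − (1·1) = 1 − 1 = 0
R2: C -> A: (2·1) − (2·1) = 2 − 2 = 0
R3: C -> Q: (2·1) − (2·1) = 2 − 2 = 0
R4: Q -> C: (2·1) − (2·1) = 2 − 2 = 0
R5: C -> A: (2·1) − (2·1) = 2 − 2 = 0
Every reaction leaves W unchanged, so W is conserved and no simulation is needed: W(T) = W(0) = 2·8 + 2·6 + 2·2 + 7 + 6 = 45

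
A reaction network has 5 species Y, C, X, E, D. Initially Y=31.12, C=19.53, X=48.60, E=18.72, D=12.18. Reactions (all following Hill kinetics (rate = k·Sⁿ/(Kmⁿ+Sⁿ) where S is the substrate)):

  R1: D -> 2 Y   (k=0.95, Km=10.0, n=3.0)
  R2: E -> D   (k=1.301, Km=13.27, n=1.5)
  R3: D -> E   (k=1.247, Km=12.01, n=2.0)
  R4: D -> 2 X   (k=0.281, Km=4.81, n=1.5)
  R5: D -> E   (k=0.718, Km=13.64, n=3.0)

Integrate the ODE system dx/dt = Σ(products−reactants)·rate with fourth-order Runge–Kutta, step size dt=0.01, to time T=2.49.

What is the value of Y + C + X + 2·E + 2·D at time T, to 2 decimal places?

Check how each reaction changes W = Y + C + X + 2·E + 2·D (weight of products minus weight of reactants):
R1: D -> 2 Y: (1·2) − (2·1) = 2 − 2 = 0
R2: E -> D: (2·1) − (2·1) = 2 − 2 = 0
R3: D -> E: (2·1) − (2·1) = 2 − 2 = 0
R4: D -> 2 X: (1·2) − (2·1) = 2 − 2 = 0
R5: D -> E: (2·1) − (2·1) = 2 − 2 = 0
Every reaction leaves W unchanged, so W is conserved and no simulation is needed: W(T) = W(0) = 31.12 + 19.53 + 48.60 + 2·18.72 + 2·12.18 = 161.05

Value at T = 161.05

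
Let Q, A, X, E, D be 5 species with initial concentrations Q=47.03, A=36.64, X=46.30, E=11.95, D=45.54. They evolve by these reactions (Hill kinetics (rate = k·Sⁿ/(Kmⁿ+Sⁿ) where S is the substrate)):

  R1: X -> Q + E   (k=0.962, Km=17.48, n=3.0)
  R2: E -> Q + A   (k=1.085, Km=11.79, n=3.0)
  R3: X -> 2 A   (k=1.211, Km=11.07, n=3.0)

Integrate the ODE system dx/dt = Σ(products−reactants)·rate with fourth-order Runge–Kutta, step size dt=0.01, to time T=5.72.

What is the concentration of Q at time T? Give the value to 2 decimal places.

RK4 with dt=0.01: 572 steps to T=5.72. Trajectory (selected grid times):
t=0.00: Q=47.03 A=36.64 X=46.30 E=11.95 D=45.54
t=0.64: Q=47.97 A=38.53 X=44.95 E=12.17 D=45.54
t=1.27: Q=48.91 A=40.39 X=43.63 E=12.38 D=45.54
t=1.91: Q=49.86 A=42.29 X=42.29 E=12.58 D=45.54
t=2.54: Q=50.80 A=44.17 X=40.98 E=12.77 D=45.54
t=3.18: Q=51.76 A=46.08 X=39.65 E=12.94 D=45.54
t=3.81: Q=52.71 A=47.96 X=38.35 E=13.11 D=45.54
t=4.45: Q=53.68 A=49.88 X=37.03 E=13.26 D=45.54
t=5.08: Q=54.63 A=51.77 X=35.75 E=13.40 D=45.54
t=5.72: Q=55.59 A=53.69 X=34.45 E=13.54 D=45.54
Read off Q at T=5.72: 55.59

Q at T = 55.59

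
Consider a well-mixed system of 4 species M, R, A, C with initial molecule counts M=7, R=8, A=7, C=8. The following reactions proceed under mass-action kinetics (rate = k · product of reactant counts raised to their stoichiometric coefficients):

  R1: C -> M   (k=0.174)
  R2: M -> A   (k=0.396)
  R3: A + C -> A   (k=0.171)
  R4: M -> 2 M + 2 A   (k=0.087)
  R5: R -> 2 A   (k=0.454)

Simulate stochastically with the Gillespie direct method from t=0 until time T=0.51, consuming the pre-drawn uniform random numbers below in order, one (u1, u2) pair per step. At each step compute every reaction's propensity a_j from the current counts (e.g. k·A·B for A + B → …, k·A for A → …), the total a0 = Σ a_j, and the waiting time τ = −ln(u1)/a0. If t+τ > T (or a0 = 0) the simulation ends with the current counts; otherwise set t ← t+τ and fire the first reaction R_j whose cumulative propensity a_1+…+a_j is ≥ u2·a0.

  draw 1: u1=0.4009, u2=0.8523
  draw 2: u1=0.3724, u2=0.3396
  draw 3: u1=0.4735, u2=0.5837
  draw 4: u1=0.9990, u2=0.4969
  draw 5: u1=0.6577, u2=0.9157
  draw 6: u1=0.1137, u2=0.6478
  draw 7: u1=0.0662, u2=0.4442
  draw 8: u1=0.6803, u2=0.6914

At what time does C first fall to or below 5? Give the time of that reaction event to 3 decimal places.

t=0.000: M=7 R=8 A=7 C=8
Draw 1: a1=1.392, a2=2.772, a3=9.576, a4=0.609, a5=3.632, a0=17.981; τ=−ln(0.4009)/17.981=0.051 → t=0.051; u2·a0=0.8523·17.981=15.325; a1+…+a4=14.349 < 15.325 ≤ a1+…+a5=17.981 → R5 fires; M=7 R=7 A=9 C=8
Draw 2: a1=1.392, a2=2.772, a3=12.312, a4=0.609, a5=3.178, a0=20.263; τ=−ln(0.3724)/20.263=0.049 → t=0.100; u2·a0=0.3396·20.263=6.881; a1+a2=4.164 < 6.881 ≤ a1+…+a3=16.476 → R3 fires; M=7 R=7 A=9 C=7
Draw 3: a1=1.218, a2=2.772, a3=10.773, a4=0.609, a5=3.178, a0=18.550; τ=−ln(0.4735)/18.550=0.040 → t=0.140; u2·a0=0.5837·18.550=10.828; a1+a2=3.990 < 10.828 ≤ a1+…+a3=14.763 → R3 fires; M=7 R=7 A=9 C=6
Draw 4: a1=1.044, a2=2.772, a3=9.234, a4=0.609, a5=3.178, a0=16.837; τ=−ln(0.9990)/16.837=0.000 → t=0.140; u2·a0=0.4969·16.837=8.366; a1+a2=3.816 < 8.366 ≤ a1+…+a3=13.050 → R3 fires; M=7 R=7 A=9 C=5
Draw 5: a1=0.870, a2=2.772, a3=7.695, a4=0.609, a5=3.178, a0=15.124; τ=−ln(0.6577)/15.124=0.028 → t=0.168; u2·a0=0.9157·15.124=13.849; a1+…+a4=11.946 < 13.849 ≤ a1+…+a5=15.124 → R5 fires; M=7 R=6 A=11 C=5
Draw 6: a1=0.870, a2=2.772, a3=9.405, a4=0.609, a5=2.724, a0=16.380; τ=−ln(0.1137)/16.380=0.133 → t=0.300; u2·a0=0.6478·16.380=10.611; a1+a2=3.642 < 10.611 ≤ a1+…+a3=13.047 → R3 fires; M=7 R=6 A=11 C=4
Draw 7: a1=0.696, a2=2.772, a3=7.524, a4=0.609, a5=2.724, a0=14.325; τ=−ln(0.0662)/14.325=0.190 → t=0.490; u2·a0=0.4442·14.325=6.363; a1+a2=3.468 < 6.363 ≤ a1+…+a3=10.992 → R3 fires; M=7 R=6 A=11 C=3
Draw 8: a1=0.522, a2=2.772, a3=5.643, a4=0.609, a5=2.724, a0=12.270; τ=−ln(0.6803)/12.270=0.031 → t=0.521 > T=0.51: stop.
C first becomes ≤ 5 when it reaches 5 at the event at t=0.140.

Threshold first reached at t = 0.140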